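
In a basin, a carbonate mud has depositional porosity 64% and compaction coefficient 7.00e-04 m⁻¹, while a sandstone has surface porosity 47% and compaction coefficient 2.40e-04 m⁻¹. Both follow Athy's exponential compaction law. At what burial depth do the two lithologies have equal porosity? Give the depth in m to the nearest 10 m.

670 m

Working in km (1 km = 1000 m; k in km⁻¹ = k in m⁻¹ × 1000):
Set φ₀ₐ e^(−kₐZ) = φ₀ᵦ e^(−kᵦZ) ⇒ ln(φ₀ₐ/φ₀ᵦ) = (kₐ − kᵦ)·Z
Z = ln(0.64/0.47) / (0.7 − 0.24) = 0.3087 / 0.46 = 0.671 km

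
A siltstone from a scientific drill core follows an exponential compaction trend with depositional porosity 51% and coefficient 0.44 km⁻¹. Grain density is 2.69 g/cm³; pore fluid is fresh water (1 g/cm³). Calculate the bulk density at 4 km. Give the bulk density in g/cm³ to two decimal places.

2.54 g/cm³

Porosity at depth: n = 0.51·exp(−0.44×4) = 0.51×0.1720 = 0.0877
Bulk density: ρ_b = (1−n)ρ_g + n·ρ_f = 0.9123×2.69 + 0.0877×1
       = 2.454 + 0.088 = 2.542 g/cm³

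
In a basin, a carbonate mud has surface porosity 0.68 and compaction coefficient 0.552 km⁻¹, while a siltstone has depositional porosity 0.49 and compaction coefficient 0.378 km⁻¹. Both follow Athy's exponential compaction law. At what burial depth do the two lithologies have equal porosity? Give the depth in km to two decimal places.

Set n₀ₐ e^(−βₐz) = n₀ᵦ e^(−βᵦz) ⇒ ln(n₀ₐ/n₀ᵦ) = (βₐ − βᵦ)·z
z = ln(0.68/0.49) / (0.552 − 0.378) = 0.3277 / 0.174 = 1.883 km

1.88 km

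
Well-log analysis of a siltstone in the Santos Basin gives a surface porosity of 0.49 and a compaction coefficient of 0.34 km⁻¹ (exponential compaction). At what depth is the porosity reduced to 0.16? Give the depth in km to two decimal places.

Invert Athy's law: Z = ln(phi₀/phi) / c
Z = ln(0.49/0.16) / 0.34 = ln(3.062) / 0.34 = 1.1192 / 0.34 = 3.292 km

3.29 km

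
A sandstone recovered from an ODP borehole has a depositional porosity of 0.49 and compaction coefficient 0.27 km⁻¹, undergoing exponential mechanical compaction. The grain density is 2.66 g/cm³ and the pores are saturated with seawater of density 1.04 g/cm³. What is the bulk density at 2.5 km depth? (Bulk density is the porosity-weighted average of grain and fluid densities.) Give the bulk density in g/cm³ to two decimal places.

2.26 g/cm³

Porosity at depth: phi = 0.49·exp(−0.27×2.5) = 0.49×0.5092 = 0.2495
Bulk density: ρ_b = (1−phi)ρ_g + phi·ρ_f = 0.7505×2.66 + 0.2495×1.04
       = 1.996 + 0.259 = 2.256 g/cm³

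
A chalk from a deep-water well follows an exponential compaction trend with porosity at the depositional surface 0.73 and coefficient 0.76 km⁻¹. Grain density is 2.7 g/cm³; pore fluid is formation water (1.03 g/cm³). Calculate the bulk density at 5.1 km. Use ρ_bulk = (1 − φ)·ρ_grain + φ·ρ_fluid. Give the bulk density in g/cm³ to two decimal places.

Porosity at depth: φ = 0.73·exp(−0.76×5.1) = 0.73×0.0207 = 0.0151
Bulk density: ρ_b = (1−φ)ρ_g + φ·ρ_f = 0.9849×2.7 + 0.0151×1.03
       = 2.659 + 0.016 = 2.675 g/cm³

2.67 g/cm³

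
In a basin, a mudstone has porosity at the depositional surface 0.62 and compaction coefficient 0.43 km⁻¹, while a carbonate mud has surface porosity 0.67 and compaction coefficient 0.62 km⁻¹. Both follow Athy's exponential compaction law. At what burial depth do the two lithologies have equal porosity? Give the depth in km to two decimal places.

0.41 km

Set phi₀ₐ e^(−kₐd) = phi₀ᵦ e^(−kᵦd) ⇒ ln(phi₀ₐ/phi₀ᵦ) = (kₐ − kᵦ)·d
d = ln(0.62/0.67) / (0.43 − 0.62) = -0.0776 / -0.19 = 0.408 km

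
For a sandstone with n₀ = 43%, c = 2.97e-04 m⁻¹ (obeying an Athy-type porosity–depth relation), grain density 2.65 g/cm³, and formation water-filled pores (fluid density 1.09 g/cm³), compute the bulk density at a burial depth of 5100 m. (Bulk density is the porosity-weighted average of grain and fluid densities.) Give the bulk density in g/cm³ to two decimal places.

2.50 g/cm³

Working in km (1 km = 1000 m; c in km⁻¹ = c in m⁻¹ × 1000):
Porosity at depth: n = 0.43·exp(−0.297×5.1) = 0.43×0.2199 = 0.0945
Bulk density: ρ_b = (1−n)ρ_g + n·ρ_f = 0.9055×2.65 + 0.0945×1.09
       = 2.399 + 0.103 = 2.503 g/cm³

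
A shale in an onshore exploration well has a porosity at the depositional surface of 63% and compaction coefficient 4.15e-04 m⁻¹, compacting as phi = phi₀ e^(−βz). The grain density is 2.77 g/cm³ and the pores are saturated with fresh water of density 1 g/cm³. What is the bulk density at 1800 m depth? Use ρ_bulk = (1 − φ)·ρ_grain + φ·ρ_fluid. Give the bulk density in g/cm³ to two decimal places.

Working in km (1 km = 1000 m; β in km⁻¹ = β in m⁻¹ × 1000):
Porosity at depth: phi = 0.63·exp(−0.415×1.8) = 0.63×0.4738 = 0.2985
Bulk density: ρ_b = (1−phi)ρ_g + phi·ρ_f = 0.7015×2.77 + 0.2985×1
       = 1.943 + 0.298 = 2.242 g/cm³

2.24 g/cm³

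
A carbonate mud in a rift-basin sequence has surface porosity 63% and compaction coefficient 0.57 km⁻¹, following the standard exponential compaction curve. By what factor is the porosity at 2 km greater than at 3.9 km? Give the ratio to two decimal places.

phi(z₁)/phi(z₂) = e^(−k·z₁)/e^(−k·z₂) = e^{k(z₂−z₁)}
= exp(0.57 × 1.9) = exp(1.083) = 2.9535

2.95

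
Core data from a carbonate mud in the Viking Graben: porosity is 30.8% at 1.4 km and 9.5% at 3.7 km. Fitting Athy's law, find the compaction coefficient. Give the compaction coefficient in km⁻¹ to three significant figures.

Athy: phi(d) = phi₀ e^(−cd) ⇒ phi₁/phi₂ = e^{c(d₂−d₁)} ⇒ c = ln(phi₁/phi₂)/(d₂−d₁)
c = ln(0.308/0.095) / (3.7 − 1.4) = ln(3.242) / 2.3 = 1.1762 / 2.3 = 0.5114 km⁻¹

0.511 km⁻¹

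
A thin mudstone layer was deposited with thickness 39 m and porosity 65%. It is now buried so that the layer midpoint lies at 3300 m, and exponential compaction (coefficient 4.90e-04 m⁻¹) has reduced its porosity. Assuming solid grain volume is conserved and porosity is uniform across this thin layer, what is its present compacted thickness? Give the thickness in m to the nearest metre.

16 m

Working in km (1 km = 1000 m; k in km⁻¹ = k in m⁻¹ × 1000):
Porosity at 3.3 km: phi = 0.65·exp(−0.49×3.3) = 0.1290
Solid-volume conservation: h(1−phi) = h₀(1−phi₀) ⇒ h = h₀·(1−phi₀)/(1−phi)
h = 0.039 × (1 − 0.65)/(1 − 0.1290) = 0.039 × 0.4018 = 0.0157 km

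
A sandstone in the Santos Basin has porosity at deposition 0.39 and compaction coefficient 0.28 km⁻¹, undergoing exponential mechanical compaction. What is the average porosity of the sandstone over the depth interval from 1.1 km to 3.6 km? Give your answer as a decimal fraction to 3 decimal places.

0.206

⟨n⟩ = (1/(z₂−z₁)) ∫ n₀ e^(−cz) dz = n₀·(e^(−c·z₁) − e^(−c·z₂)) / (c·(z₂−z₁))
e^(−0.28×1.1) = 0.7349; e^(−0.28×3.6) = 0.3649
⟨n⟩ = 0.39 × (0.7349 − 0.3649) / (0.28 × 2.5) = 0.39 × 0.5285 = 0.2061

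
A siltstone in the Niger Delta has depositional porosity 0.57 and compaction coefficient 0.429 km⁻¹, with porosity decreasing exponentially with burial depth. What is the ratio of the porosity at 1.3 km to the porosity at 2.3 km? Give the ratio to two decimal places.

1.54

n(d₁)/n(d₂) = e^(−β·d₁)/e^(−β·d₂) = e^{β(d₂−d₁)}
= exp(0.429 × 1) = exp(0.429) = 1.5357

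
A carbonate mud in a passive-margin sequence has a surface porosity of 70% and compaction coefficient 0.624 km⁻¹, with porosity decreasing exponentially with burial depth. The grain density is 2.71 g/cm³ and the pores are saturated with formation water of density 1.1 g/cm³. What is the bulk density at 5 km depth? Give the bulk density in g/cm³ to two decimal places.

Porosity at depth: φ = 0.7·exp(−0.624×5) = 0.7×0.0442 = 0.0309
Bulk density: ρ_b = (1−φ)ρ_g + φ·ρ_f = 0.9691×2.71 + 0.0309×1.1
       = 2.626 + 0.034 = 2.660 g/cm³

2.66 g/cm³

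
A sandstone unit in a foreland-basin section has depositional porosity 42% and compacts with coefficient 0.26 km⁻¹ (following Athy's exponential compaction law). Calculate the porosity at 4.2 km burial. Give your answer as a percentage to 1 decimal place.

phi = phi₀·exp(−c·d) = 0.42 × exp(−0.26 × 4.2) = 0.42 × exp(−1.092)
  = 0.42 × 0.3355 = 0.1409

14.1%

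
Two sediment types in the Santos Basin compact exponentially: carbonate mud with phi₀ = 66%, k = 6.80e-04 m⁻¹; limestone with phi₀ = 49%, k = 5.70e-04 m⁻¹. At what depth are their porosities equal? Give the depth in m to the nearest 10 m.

Working in km (1 km = 1000 m; k in km⁻¹ = k in m⁻¹ × 1000):
Set phi₀ₐ e^(−kₐz) = phi₀ᵦ e^(−kᵦz) ⇒ ln(phi₀ₐ/phi₀ᵦ) = (kₐ − kᵦ)·z
z = ln(0.66/0.49) / (0.68 − 0.57) = 0.2978 / 0.11 = 2.708 km

2710 m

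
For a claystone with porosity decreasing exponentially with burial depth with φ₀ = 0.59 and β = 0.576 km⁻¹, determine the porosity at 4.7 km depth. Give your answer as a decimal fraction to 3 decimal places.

0.039

φ = φ₀·exp(−β·z) = 0.59 × exp(−0.576 × 4.7) = 0.59 × exp(−2.707)
  = 0.59 × 0.0667 = 0.0394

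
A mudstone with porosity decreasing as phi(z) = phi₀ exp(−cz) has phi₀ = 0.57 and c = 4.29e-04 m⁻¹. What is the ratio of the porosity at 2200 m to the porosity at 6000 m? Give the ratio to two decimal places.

Working in km (1 km = 1000 m; c in km⁻¹ = c in m⁻¹ × 1000):
phi(z₁)/phi(z₂) = e^(−c·z₁)/e^(−c·z₂) = e^{c(z₂−z₁)}
= exp(0.429 × 3.8) = exp(1.63) = 5.1049

5.10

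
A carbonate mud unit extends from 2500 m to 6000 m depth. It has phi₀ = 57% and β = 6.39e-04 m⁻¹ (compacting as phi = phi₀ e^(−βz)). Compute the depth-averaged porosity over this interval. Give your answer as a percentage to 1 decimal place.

4.6%

Working in km (1 km = 1000 m; β in km⁻¹ = β in m⁻¹ × 1000):
⟨phi⟩ = (1/(z₂−z₁)) ∫ phi₀ e^(−βz) dz = phi₀·(e^(−β·z₁) − e^(−β·z₂)) / (β·(z₂−z₁))
e^(−0.639×2.5) = 0.2024; e^(−0.639×6) = 0.0216
⟨phi⟩ = 0.57 × (0.2024 − 0.0216) / (0.639 × 3.5) = 0.57 × 0.0808 = 0.0461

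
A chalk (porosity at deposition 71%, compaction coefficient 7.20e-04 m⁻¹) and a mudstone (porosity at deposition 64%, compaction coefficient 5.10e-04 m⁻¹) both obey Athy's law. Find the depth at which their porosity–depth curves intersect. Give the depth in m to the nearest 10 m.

490 m

Working in km (1 km = 1000 m; β in km⁻¹ = β in m⁻¹ × 1000):
Set φ₀ₐ e^(−βₐZ) = φ₀ᵦ e^(−βᵦZ) ⇒ ln(φ₀ₐ/φ₀ᵦ) = (βₐ − βᵦ)·Z
Z = ln(0.71/0.64) / (0.72 − 0.51) = 0.1038 / 0.21 = 0.494 km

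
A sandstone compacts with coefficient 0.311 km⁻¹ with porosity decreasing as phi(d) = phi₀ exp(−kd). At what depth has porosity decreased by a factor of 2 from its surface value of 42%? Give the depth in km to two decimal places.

phi/phi₀ = 1/2 ⇒ exp(−k·d) = 1/2 ⇒ d = ln(2) / k
d = 0.6931 / 0.311 = 2.229 km

2.23 km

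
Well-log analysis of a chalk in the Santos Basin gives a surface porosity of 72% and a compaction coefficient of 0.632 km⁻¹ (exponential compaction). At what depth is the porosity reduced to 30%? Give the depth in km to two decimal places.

Invert Athy's law: d = ln(φ₀/φ) / c
d = ln(0.72/0.3) / 0.632 = ln(2.4) / 0.632 = 0.8755 / 0.632 = 1.385 km

1.39 km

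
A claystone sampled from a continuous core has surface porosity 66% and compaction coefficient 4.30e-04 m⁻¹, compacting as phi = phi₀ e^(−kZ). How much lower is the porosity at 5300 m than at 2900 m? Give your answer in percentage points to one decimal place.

Working in km (1 km = 1000 m; k in km⁻¹ = k in m⁻¹ × 1000):
phi(2.9) = 0.66·e^(−0.43×2.9) = 0.1897
phi(5.3) = 0.66·e^(−0.43×5.3) = 0.0676
Δphi = 0.1897 − 0.0676 = 0.1221

12.2 percentage points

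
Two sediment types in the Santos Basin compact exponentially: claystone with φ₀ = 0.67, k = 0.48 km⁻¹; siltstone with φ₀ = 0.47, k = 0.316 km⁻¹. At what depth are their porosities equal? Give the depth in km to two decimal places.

2.16 km

Set φ₀ₐ e^(−kₐz) = φ₀ᵦ e^(−kᵦz) ⇒ ln(φ₀ₐ/φ₀ᵦ) = (kₐ − kᵦ)·z
z = ln(0.67/0.47) / (0.48 − 0.316) = 0.3545 / 0.164 = 2.162 km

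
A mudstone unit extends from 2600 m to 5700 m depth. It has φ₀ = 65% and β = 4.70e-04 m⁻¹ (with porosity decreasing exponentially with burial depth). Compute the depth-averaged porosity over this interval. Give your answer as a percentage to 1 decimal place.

10.1%

Working in km (1 km = 1000 m; β in km⁻¹ = β in m⁻¹ × 1000):
⟨φ⟩ = (1/(z₂−z₁)) ∫ φ₀ e^(−βz) dz = φ₀·(e^(−β·z₁) − e^(−β·z₂)) / (β·(z₂−z₁))
e^(−0.47×2.6) = 0.2946; e^(−0.47×5.7) = 0.0686
⟨φ⟩ = 0.65 × (0.2946 − 0.0686) / (0.47 × 3.1) = 0.65 × 0.1551 = 0.1008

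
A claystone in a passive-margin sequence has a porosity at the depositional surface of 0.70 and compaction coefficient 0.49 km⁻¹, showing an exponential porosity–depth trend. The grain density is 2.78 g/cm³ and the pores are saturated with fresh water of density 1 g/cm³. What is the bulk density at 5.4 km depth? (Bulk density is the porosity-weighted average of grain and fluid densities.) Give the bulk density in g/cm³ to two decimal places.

2.69 g/cm³

Porosity at depth: n = 0.7·exp(−0.49×5.4) = 0.7×0.0709 = 0.0497
Bulk density: ρ_b = (1−n)ρ_g + n·ρ_f = 0.9503×2.78 + 0.0497×1
       = 2.642 + 0.050 = 2.692 g/cm³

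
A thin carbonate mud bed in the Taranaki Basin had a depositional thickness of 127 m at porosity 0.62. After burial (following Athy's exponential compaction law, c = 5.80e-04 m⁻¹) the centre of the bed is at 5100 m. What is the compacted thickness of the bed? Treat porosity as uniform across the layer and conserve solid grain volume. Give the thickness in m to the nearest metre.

50 m

Working in km (1 km = 1000 m; c in km⁻¹ = c in m⁻¹ × 1000):
Porosity at 5.1 km: φ = 0.62·exp(−0.58×5.1) = 0.0322
Solid-volume conservation: h(1−φ) = h₀(1−φ₀) ⇒ h = h₀·(1−φ₀)/(1−φ)
h = 0.127 × (1 − 0.62)/(1 − 0.0322) = 0.127 × 0.3926 = 0.0499 km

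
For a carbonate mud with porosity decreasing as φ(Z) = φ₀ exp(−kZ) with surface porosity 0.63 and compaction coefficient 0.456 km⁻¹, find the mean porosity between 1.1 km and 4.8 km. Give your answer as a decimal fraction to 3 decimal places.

⟨φ⟩ = (1/(Z₂−Z₁)) ∫ φ₀ e^(−kZ) dZ = φ₀·(e^(−k·Z₁) − e^(−k·Z₂)) / (k·(Z₂−Z₁))
e^(−0.456×1.1) = 0.6056; e^(−0.456×4.8) = 0.1121
⟨φ⟩ = 0.63 × (0.6056 − 0.1121) / (0.456 × 3.7) = 0.63 × 0.2925 = 0.1843

0.184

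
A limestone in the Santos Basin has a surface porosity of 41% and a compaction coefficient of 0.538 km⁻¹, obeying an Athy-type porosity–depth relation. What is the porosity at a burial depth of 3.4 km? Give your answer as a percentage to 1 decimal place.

n = n₀·exp(−k·Z) = 0.41 × exp(−0.538 × 3.4) = 0.41 × exp(−1.829)
  = 0.41 × 0.1605 = 0.0658

6.6%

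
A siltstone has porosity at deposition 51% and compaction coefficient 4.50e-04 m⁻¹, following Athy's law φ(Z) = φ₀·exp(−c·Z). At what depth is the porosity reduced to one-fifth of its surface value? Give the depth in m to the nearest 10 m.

Working in km (1 km = 1000 m; c in km⁻¹ = c in m⁻¹ × 1000):
φ/φ₀ = 1/5 ⇒ exp(−c·Z) = 1/5 ⇒ Z = ln(5) / c
Z = 1.6094 / 0.45 = 3.577 km

3580 m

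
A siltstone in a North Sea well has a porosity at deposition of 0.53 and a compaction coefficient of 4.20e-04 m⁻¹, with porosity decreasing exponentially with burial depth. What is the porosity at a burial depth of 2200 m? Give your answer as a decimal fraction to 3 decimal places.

0.210

Working in km (1 km = 1000 m; c in km⁻¹ = c in m⁻¹ × 1000):
n = n₀·exp(−c·Z) = 0.53 × exp(−0.42 × 2.2) = 0.53 × exp(−0.924)
  = 0.53 × 0.3969 = 0.2104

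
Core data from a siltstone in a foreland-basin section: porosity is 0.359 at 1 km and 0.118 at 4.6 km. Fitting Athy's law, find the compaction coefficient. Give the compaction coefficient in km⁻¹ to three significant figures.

Athy: phi(Z) = phi₀ e^(−kZ) ⇒ phi₁/phi₂ = e^{k(Z₂−Z₁)} ⇒ k = ln(phi₁/phi₂)/(Z₂−Z₁)
k = ln(0.359/0.118) / (4.6 − 1) = ln(3.042) / 3.6 = 1.1126 / 3.6 = 0.3091 km⁻¹

0.309 km⁻¹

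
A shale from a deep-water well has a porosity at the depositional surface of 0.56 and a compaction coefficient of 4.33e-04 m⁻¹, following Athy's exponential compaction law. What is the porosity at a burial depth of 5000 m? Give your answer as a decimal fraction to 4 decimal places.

0.0643

Working in km (1 km = 1000 m; k in km⁻¹ = k in m⁻¹ × 1000):
φ = φ₀·exp(−k·Z) = 0.56 × exp(−0.433 × 5) = 0.56 × exp(−2.165)
  = 0.56 × 0.1147 = 0.0643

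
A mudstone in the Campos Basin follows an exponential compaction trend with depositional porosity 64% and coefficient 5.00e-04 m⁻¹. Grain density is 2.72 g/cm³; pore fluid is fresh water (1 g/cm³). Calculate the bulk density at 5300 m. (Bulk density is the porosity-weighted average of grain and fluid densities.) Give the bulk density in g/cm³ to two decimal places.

Working in km (1 km = 1000 m; k in km⁻¹ = k in m⁻¹ × 1000):
Porosity at depth: n = 0.64·exp(−0.5×5.3) = 0.64×0.0707 = 0.0452
Bulk density: ρ_b = (1−n)ρ_g + n·ρ_f = 0.9548×2.72 + 0.0452×1
       = 2.597 + 0.045 = 2.642 g/cm³

2.64 g/cm³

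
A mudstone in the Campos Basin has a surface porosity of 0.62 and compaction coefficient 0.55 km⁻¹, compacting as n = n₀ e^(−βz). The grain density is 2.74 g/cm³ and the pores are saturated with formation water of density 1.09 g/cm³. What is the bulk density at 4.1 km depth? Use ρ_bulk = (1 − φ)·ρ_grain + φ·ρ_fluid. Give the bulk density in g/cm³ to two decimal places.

Porosity at depth: n = 0.62·exp(−0.55×4.1) = 0.62×0.1049 = 0.0650
Bulk density: ρ_b = (1−n)ρ_g + n·ρ_f = 0.9350×2.74 + 0.0650×1.09
       = 2.562 + 0.071 = 2.633 g/cm³

2.63 g/cm³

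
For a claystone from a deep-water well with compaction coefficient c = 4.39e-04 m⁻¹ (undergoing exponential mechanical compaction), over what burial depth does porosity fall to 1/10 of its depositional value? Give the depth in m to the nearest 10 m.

5250 m

Working in km (1 km = 1000 m; c in km⁻¹ = c in m⁻¹ × 1000):
φ/φ₀ = 1/10 ⇒ exp(−c·d) = 1/10 ⇒ d = ln(10) / c
d = 2.3026 / 0.439 = 5.245 km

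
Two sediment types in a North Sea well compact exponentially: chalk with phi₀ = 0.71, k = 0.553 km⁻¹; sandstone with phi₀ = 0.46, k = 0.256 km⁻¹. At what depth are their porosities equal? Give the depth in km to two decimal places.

1.46 km

Set phi₀ₐ e^(−kₐz) = phi₀ᵦ e^(−kᵦz) ⇒ ln(phi₀ₐ/phi₀ᵦ) = (kₐ − kᵦ)·z
z = ln(0.71/0.46) / (0.553 − 0.256) = 0.4340 / 0.297 = 1.461 km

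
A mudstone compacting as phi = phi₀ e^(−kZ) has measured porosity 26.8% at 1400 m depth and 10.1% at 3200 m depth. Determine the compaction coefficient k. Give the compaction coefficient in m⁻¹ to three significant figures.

0.000542 m⁻¹

Working in km (1 km = 1000 m; k in km⁻¹ = k in m⁻¹ × 1000):
Athy: phi(Z) = phi₀ e^(−kZ) ⇒ phi₁/phi₂ = e^{k(Z₂−Z₁)} ⇒ k = ln(phi₁/phi₂)/(Z₂−Z₁)
k = ln(0.268/0.101) / (3.2 − 1.4) = ln(2.653) / 1.8 = 0.9759 / 1.8 = 0.5421 km⁻¹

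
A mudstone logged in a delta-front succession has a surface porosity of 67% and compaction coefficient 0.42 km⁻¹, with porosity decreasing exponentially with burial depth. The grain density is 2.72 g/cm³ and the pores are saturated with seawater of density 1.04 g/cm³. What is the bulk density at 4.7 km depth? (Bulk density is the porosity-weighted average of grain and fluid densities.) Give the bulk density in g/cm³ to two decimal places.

2.56 g/cm³

Porosity at depth: φ = 0.67·exp(−0.42×4.7) = 0.67×0.1389 = 0.0931
Bulk density: ρ_b = (1−φ)ρ_g + φ·ρ_f = 0.9069×2.72 + 0.0931×1.04
       = 2.467 + 0.097 = 2.564 g/cm³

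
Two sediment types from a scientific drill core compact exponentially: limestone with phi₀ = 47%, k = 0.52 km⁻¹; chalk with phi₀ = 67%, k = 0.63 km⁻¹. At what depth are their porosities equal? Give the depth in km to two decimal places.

3.22 km

Set phi₀ₐ e^(−kₐz) = phi₀ᵦ e^(−kᵦz) ⇒ ln(phi₀ₐ/phi₀ᵦ) = (kₐ − kᵦ)·z
z = ln(0.47/0.67) / (0.52 − 0.63) = -0.3545 / -0.11 = 3.223 km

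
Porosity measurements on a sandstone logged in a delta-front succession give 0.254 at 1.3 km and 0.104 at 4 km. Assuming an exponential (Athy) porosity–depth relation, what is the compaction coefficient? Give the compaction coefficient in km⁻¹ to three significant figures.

Athy: phi(Z) = phi₀ e^(−cZ) ⇒ phi₁/phi₂ = e^{c(Z₂−Z₁)} ⇒ c = ln(phi₁/phi₂)/(Z₂−Z₁)
c = ln(0.254/0.104) / (4 − 1.3) = ln(2.442) / 2.7 = 0.8929 / 2.7 = 0.3307 km⁻¹

0.331 km⁻¹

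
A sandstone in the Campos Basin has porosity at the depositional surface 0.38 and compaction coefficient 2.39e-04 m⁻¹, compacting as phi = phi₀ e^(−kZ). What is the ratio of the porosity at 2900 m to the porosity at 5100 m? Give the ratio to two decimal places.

1.69

Working in km (1 km = 1000 m; k in km⁻¹ = k in m⁻¹ × 1000):
phi(Z₁)/phi(Z₂) = e^(−k·Z₁)/e^(−k·Z₂) = e^{k(Z₂−Z₁)}
= exp(0.239 × 2.2) = exp(0.5258) = 1.6918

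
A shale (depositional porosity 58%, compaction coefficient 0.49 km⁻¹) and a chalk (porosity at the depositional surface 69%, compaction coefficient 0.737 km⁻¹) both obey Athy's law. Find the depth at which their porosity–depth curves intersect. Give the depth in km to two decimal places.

0.70 km

Set φ₀ₐ e^(−cₐZ) = φ₀ᵦ e^(−cᵦZ) ⇒ ln(φ₀ₐ/φ₀ᵦ) = (cₐ − cᵦ)·Z
Z = ln(0.58/0.69) / (0.49 − 0.737) = -0.1737 / -0.247 = 0.703 km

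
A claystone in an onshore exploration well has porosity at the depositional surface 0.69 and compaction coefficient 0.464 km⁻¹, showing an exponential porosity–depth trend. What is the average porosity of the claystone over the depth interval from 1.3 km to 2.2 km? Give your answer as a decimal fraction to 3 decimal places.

⟨phi⟩ = (1/(Z₂−Z₁)) ∫ phi₀ e^(−βZ) dZ = phi₀·(e^(−β·Z₁) − e^(−β·Z₂)) / (β·(Z₂−Z₁))
e^(−0.464×1.3) = 0.5471; e^(−0.464×2.2) = 0.3603
⟨phi⟩ = 0.69 × (0.5471 − 0.3603) / (0.464 × 0.9) = 0.69 × 0.4472 = 0.3086

0.309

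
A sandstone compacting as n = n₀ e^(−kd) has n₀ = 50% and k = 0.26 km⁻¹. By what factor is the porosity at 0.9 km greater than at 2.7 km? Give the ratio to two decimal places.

1.60

n(d₁)/n(d₂) = e^(−k·d₁)/e^(−k·d₂) = e^{k(d₂−d₁)}
= exp(0.26 × 1.8) = exp(0.468) = 1.5968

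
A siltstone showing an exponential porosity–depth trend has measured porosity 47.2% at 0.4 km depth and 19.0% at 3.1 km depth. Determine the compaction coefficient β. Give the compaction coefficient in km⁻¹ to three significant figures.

0.337 km⁻¹

Athy: φ(Z) = φ₀ e^(−βZ) ⇒ φ₁/φ₂ = e^{β(Z₂−Z₁)} ⇒ β = ln(φ₁/φ₂)/(Z₂−Z₁)
β = ln(0.472/0.19) / (3.1 − 0.4) = ln(2.484) / 2.7 = 0.9100 / 2.7 = 0.337 km⁻¹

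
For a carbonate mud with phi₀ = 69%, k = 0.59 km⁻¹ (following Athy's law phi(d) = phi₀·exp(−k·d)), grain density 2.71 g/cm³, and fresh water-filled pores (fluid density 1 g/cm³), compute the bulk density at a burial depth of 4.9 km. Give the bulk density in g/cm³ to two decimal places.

2.64 g/cm³

Porosity at depth: phi = 0.69·exp(−0.59×4.9) = 0.69×0.0555 = 0.0383
Bulk density: ρ_b = (1−phi)ρ_g + phi·ρ_f = 0.9617×2.71 + 0.0383×1
       = 2.606 + 0.038 = 2.644 g/cm³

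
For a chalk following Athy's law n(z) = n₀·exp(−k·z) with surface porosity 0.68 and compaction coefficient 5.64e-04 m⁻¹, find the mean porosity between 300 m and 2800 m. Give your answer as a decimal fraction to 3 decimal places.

0.308

Working in km (1 km = 1000 m; k in km⁻¹ = k in m⁻¹ × 1000):
⟨n⟩ = (1/(z₂−z₁)) ∫ n₀ e^(−kz) dz = n₀·(e^(−k·z₁) − e^(−k·z₂)) / (k·(z₂−z₁))
e^(−0.564×0.3) = 0.8443; e^(−0.564×2.8) = 0.2061
⟨n⟩ = 0.68 × (0.8443 − 0.2061) / (0.564 × 2.5) = 0.68 × 0.4526 = 0.3078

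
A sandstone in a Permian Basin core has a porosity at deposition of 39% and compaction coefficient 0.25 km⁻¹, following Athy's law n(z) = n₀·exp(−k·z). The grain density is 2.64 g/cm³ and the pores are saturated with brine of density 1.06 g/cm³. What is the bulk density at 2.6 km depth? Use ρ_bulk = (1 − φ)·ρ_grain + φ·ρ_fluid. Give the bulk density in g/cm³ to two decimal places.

2.32 g/cm³

Porosity at depth: n = 0.39·exp(−0.25×2.6) = 0.39×0.5220 = 0.2036
Bulk density: ρ_b = (1−n)ρ_g + n·ρ_f = 0.7964×2.64 + 0.2036×1.06
       = 2.103 + 0.216 = 2.318 g/cm³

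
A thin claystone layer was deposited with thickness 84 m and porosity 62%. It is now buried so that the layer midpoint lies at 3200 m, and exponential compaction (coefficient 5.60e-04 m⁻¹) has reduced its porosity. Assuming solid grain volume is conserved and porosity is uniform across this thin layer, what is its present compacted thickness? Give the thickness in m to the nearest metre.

36 m

Working in km (1 km = 1000 m; β in km⁻¹ = β in m⁻¹ × 1000):
Porosity at 3.2 km: φ = 0.62·exp(−0.56×3.2) = 0.1033
Solid-volume conservation: h(1−φ) = h₀(1−φ₀) ⇒ h = h₀·(1−φ₀)/(1−φ)
h = 0.084 × (1 − 0.62)/(1 − 0.1033) = 0.084 × 0.4238 = 0.0356 km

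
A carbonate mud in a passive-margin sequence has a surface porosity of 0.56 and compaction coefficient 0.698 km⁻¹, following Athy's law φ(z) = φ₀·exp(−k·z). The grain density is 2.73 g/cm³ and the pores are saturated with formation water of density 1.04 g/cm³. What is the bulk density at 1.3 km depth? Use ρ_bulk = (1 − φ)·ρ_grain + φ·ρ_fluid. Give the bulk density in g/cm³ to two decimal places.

Porosity at depth: φ = 0.56·exp(−0.698×1.3) = 0.56×0.4036 = 0.2260
Bulk density: ρ_b = (1−φ)ρ_g + φ·ρ_f = 0.7740×2.73 + 0.2260×1.04
       = 2.113 + 0.235 = 2.348 g/cm³

2.35 g/cm³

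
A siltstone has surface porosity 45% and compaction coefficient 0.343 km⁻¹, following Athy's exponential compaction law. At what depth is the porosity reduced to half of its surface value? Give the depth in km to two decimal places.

φ/φ₀ = 1/2 ⇒ exp(−k·z) = 1/2 ⇒ z = ln(2) / k
z = 0.6931 / 0.343 = 2.021 km

2.02 km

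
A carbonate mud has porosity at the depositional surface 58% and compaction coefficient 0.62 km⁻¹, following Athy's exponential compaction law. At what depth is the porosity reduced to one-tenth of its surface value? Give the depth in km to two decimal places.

phi/phi₀ = 1/10 ⇒ exp(−β·z) = 1/10 ⇒ z = ln(10) / β
z = 2.3026 / 0.62 = 3.714 km

3.71 km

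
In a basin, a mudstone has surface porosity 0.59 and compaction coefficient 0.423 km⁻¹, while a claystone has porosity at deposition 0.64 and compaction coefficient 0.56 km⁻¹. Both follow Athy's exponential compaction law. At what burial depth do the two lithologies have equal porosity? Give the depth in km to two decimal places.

0.59 km

Set n₀ₐ e^(−cₐZ) = n₀ᵦ e^(−cᵦZ) ⇒ ln(n₀ₐ/n₀ᵦ) = (cₐ − cᵦ)·Z
Z = ln(0.59/0.64) / (0.423 − 0.56) = -0.0813 / -0.137 = 0.594 km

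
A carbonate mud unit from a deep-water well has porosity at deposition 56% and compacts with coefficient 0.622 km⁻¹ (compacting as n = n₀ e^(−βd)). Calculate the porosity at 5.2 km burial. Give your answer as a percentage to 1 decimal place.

n = n₀·exp(−β·d) = 0.56 × exp(−0.622 × 5.2) = 0.56 × exp(−3.234)
  = 0.56 × 0.0394 = 0.0221

2.2%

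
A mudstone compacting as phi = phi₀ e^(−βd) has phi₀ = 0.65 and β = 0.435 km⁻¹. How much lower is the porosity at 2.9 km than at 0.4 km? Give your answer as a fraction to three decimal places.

0.362

phi(0.4) = 0.65·e^(−0.435×0.4) = 0.5462
phi(2.9) = 0.65·e^(−0.435×2.9) = 0.1841
Δphi = 0.5462 − 0.1841 = 0.3621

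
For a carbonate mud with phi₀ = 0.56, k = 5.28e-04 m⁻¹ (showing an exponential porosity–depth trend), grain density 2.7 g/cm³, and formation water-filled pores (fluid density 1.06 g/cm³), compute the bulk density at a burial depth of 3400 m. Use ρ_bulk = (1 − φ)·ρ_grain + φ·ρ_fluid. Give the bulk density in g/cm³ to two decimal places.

Working in km (1 km = 1000 m; k in km⁻¹ = k in m⁻¹ × 1000):
Porosity at depth: phi = 0.56·exp(−0.528×3.4) = 0.56×0.1661 = 0.0930
Bulk density: ρ_b = (1−phi)ρ_g + phi·ρ_f = 0.9070×2.7 + 0.0930×1.06
       = 2.449 + 0.099 = 2.547 g/cm³

2.55 g/cm³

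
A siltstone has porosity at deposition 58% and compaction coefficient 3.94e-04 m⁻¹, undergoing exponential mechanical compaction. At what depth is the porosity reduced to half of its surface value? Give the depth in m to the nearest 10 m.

1760 m

Working in km (1 km = 1000 m; c in km⁻¹ = c in m⁻¹ × 1000):
n/n₀ = 1/2 ⇒ exp(−c·Z) = 1/2 ⇒ Z = ln(2) / c
Z = 0.6931 / 0.394 = 1.759 km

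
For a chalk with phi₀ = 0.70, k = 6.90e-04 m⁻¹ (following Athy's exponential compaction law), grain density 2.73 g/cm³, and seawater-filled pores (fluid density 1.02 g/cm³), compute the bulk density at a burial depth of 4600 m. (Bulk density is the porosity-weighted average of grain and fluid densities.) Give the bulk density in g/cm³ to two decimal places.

Working in km (1 km = 1000 m; k in km⁻¹ = k in m⁻¹ × 1000):
Porosity at depth: phi = 0.7·exp(−0.69×4.6) = 0.7×0.0418 = 0.0293
Bulk density: ρ_b = (1−phi)ρ_g + phi·ρ_f = 0.9707×2.73 + 0.0293×1.02
       = 2.650 + 0.030 = 2.680 g/cm³

2.68 g/cm³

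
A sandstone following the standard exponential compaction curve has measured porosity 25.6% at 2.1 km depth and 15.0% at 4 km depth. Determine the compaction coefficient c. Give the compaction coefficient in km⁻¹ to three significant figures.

Athy: n(Z) = n₀ e^(−cZ) ⇒ n₁/n₂ = e^{c(Z₂−Z₁)} ⇒ c = ln(n₁/n₂)/(Z₂−Z₁)
c = ln(0.256/0.15) / (4 − 2.1) = ln(1.707) / 1.9 = 0.5345 / 1.9 = 0.2813 km⁻¹

0.281 km⁻¹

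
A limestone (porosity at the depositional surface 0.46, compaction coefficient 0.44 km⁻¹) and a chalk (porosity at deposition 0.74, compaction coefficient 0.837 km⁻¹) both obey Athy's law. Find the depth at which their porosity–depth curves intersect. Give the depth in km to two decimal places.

Set φ₀ₐ e^(−βₐZ) = φ₀ᵦ e^(−βᵦZ) ⇒ ln(φ₀ₐ/φ₀ᵦ) = (βₐ − βᵦ)·Z
Z = ln(0.46/0.74) / (0.44 − 0.837) = -0.4754 / -0.397 = 1.198 km

1.20 km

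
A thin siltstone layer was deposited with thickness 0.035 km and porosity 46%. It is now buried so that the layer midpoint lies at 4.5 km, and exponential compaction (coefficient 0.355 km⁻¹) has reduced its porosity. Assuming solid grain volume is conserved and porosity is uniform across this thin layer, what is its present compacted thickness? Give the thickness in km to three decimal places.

Porosity at 4.5 km: phi = 0.46·exp(−0.355×4.5) = 0.0931
Solid-volume conservation: h(1−phi) = h₀(1−phi₀) ⇒ h = h₀·(1−phi₀)/(1−phi)
h = 0.035 × (1 − 0.46)/(1 − 0.0931) = 0.035 × 0.5954 = 0.0208 km

0.021 km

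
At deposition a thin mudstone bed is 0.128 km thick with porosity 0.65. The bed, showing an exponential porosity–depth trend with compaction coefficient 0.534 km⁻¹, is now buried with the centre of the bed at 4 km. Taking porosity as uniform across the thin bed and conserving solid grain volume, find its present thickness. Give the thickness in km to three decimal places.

Porosity at 4 km: phi = 0.65·exp(−0.534×4) = 0.0768
Solid-volume conservation: h(1−phi) = h₀(1−phi₀) ⇒ h = h₀·(1−phi₀)/(1−phi)
h = 0.128 × (1 − 0.65)/(1 − 0.0768) = 0.128 × 0.3791 = 0.0485 km

0.049 km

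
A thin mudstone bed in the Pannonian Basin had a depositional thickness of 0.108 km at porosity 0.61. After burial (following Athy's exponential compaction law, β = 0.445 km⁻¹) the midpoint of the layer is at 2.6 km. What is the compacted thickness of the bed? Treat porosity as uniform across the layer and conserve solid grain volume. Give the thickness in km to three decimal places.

0.052 km

Porosity at 2.6 km: phi = 0.61·exp(−0.445×2.6) = 0.1918
Solid-volume conservation: h(1−phi) = h₀(1−phi₀) ⇒ h = h₀·(1−phi₀)/(1−phi)
h = 0.108 × (1 − 0.61)/(1 − 0.1918) = 0.108 × 0.4826 = 0.0521 km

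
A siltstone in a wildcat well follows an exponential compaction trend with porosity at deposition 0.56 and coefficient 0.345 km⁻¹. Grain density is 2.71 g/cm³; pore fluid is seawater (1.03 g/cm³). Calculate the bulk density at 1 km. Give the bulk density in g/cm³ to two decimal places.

Porosity at depth: φ = 0.56·exp(−0.345×1) = 0.56×0.7082 = 0.3966
Bulk density: ρ_b = (1−φ)ρ_g + φ·ρ_f = 0.6034×2.71 + 0.3966×1.03
       = 1.635 + 0.409 = 2.044 g/cm³

2.04 g/cm³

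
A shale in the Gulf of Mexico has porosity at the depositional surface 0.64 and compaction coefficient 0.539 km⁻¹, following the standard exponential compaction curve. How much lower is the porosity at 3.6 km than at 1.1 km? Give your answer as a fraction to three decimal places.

0.262

phi(1.1) = 0.64·e^(−0.539×1.1) = 0.3537
phi(3.6) = 0.64·e^(−0.539×3.6) = 0.0919
Δphi = 0.3537 − 0.0919 = 0.2618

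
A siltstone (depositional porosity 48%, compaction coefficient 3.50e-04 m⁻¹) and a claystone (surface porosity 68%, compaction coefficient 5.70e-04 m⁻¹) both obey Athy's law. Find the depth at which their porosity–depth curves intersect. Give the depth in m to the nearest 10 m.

1580 m

Working in km (1 km = 1000 m; k in km⁻¹ = k in m⁻¹ × 1000):
Set n₀ₐ e^(−kₐz) = n₀ᵦ e^(−kᵦz) ⇒ ln(n₀ₐ/n₀ᵦ) = (kₐ − kᵦ)·z
z = ln(0.48/0.68) / (0.35 − 0.57) = -0.3483 / -0.22 = 1.583 km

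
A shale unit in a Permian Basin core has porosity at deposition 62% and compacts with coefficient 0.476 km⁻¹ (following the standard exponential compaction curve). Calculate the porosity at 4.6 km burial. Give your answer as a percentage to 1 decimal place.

6.9%

phi = phi₀·exp(−c·d) = 0.62 × exp(−0.476 × 4.6) = 0.62 × exp(−2.19)
  = 0.62 × 0.1120 = 0.0694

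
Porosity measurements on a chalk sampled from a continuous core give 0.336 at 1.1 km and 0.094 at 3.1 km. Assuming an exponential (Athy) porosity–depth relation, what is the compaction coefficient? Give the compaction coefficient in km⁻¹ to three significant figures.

0.637 km⁻¹

Athy: φ(z) = φ₀ e^(−cz) ⇒ φ₁/φ₂ = e^{c(z₂−z₁)} ⇒ c = ln(φ₁/φ₂)/(z₂−z₁)
c = ln(0.336/0.094) / (3.1 − 1.1) = ln(3.574) / 2 = 1.2738 / 2 = 0.6369 km⁻¹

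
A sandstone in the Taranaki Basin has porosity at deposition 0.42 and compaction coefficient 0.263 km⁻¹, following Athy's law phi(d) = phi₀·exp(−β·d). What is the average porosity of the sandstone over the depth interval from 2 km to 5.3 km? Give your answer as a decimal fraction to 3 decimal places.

⟨phi⟩ = (1/(d₂−d₁)) ∫ phi₀ e^(−βd) dd = phi₀·(e^(−β·d₁) − e^(−β·d₂)) / (β·(d₂−d₁))
e^(−0.263×2) = 0.5910; e^(−0.263×5.3) = 0.2481
⟨phi⟩ = 0.42 × (0.5910 − 0.2481) / (0.263 × 3.3) = 0.42 × 0.3950 = 0.1659

0.166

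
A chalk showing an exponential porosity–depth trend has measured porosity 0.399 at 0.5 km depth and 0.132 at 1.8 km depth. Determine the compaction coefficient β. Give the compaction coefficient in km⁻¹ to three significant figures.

Athy: n(z) = n₀ e^(−βz) ⇒ n₁/n₂ = e^{β(z₂−z₁)} ⇒ β = ln(n₁/n₂)/(z₂−z₁)
β = ln(0.399/0.132) / (1.8 − 0.5) = ln(3.023) / 1.3 = 1.1062 / 1.3 = 0.8509 km⁻¹

0.851 km⁻¹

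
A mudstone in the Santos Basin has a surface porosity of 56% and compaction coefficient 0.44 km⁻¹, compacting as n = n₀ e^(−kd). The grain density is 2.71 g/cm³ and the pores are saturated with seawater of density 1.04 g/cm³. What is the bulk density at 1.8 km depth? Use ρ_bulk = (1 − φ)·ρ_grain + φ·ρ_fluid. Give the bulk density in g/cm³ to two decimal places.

2.29 g/cm³

Porosity at depth: n = 0.56·exp(−0.44×1.8) = 0.56×0.4529 = 0.2536
Bulk density: ρ_b = (1−n)ρ_g + n·ρ_f = 0.7464×2.71 + 0.2536×1.04
       = 2.023 + 0.264 = 2.286 g/cm³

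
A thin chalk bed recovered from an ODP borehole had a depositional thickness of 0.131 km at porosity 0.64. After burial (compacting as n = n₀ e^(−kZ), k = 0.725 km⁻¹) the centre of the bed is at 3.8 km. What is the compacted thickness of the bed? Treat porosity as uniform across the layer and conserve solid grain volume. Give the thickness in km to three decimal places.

Porosity at 3.8 km: n = 0.64·exp(−0.725×3.8) = 0.0407
Solid-volume conservation: h(1−n) = h₀(1−n₀) ⇒ h = h₀·(1−n₀)/(1−n)
h = 0.131 × (1 − 0.64)/(1 − 0.0407) = 0.131 × 0.3753 = 0.0492 km

0.049 km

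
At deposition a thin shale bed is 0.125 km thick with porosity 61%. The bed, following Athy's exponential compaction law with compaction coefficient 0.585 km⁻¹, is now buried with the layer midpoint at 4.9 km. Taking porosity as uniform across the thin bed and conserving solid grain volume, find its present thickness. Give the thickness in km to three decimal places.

0.051 km

Porosity at 4.9 km: phi = 0.61·exp(−0.585×4.9) = 0.0347
Solid-volume conservation: h(1−phi) = h₀(1−phi₀) ⇒ h = h₀·(1−phi₀)/(1−phi)
h = 0.125 × (1 − 0.61)/(1 − 0.0347) = 0.125 × 0.4040 = 0.0505 km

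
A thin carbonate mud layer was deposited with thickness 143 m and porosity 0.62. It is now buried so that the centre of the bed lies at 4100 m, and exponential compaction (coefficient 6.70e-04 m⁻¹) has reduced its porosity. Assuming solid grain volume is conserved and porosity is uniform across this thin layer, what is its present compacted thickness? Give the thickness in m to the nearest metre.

57 m

Working in km (1 km = 1000 m; k in km⁻¹ = k in m⁻¹ × 1000):
Porosity at 4.1 km: φ = 0.62·exp(−0.67×4.1) = 0.0398
Solid-volume conservation: h(1−φ) = h₀(1−φ₀) ⇒ h = h₀·(1−φ₀)/(1−φ)
h = 0.143 × (1 − 0.62)/(1 − 0.0398) = 0.143 × 0.3957 = 0.0566 km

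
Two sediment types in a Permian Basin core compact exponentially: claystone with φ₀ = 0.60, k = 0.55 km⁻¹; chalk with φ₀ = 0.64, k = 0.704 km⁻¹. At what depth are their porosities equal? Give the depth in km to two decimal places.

Set φ₀ₐ e^(−kₐd) = φ₀ᵦ e^(−kᵦd) ⇒ ln(φ₀ₐ/φ₀ᵦ) = (kₐ − kᵦ)·d
d = ln(0.6/0.64) / (0.55 − 0.704) = -0.0645 / -0.154 = 0.419 km

0.42 km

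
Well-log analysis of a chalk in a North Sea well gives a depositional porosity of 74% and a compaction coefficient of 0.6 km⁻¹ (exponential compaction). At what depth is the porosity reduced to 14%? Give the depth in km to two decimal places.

Invert Athy's law: z = ln(n₀/n) / β
z = ln(0.74/0.14) / 0.6 = ln(5.286) / 0.6 = 1.6650 / 0.6 = 2.775 km

2.78 km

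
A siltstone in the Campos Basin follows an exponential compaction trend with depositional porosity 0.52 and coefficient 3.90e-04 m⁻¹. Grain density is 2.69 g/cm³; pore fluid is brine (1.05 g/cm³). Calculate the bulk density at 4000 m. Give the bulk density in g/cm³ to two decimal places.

Working in km (1 km = 1000 m; k in km⁻¹ = k in m⁻¹ × 1000):
Porosity at depth: phi = 0.52·exp(−0.39×4) = 0.52×0.2101 = 0.1093
Bulk density: ρ_b = (1−phi)ρ_g + phi·ρ_f = 0.8907×2.69 + 0.1093×1.05
       = 2.396 + 0.115 = 2.511 g/cm³

2.51 g/cm³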